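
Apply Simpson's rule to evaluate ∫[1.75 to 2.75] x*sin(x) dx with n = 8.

f(x) = x*sin(x)
a = 1.75, b = 2.75, n = 8
h = (b - a)/n = 0.125000

Simpson's rule: (h/3)[f(x₀) + 4f(x₁) + 2f(x₂) + ... + f(xₙ)]

x_0 = 1.7500, f(x_0) = 1.721975, coefficient = 1
x_1 = 1.8750, f(x_1) = 1.788911, coefficient = 4
x_2 = 2.0000, f(x_2) = 1.818595, coefficient = 2
x_3 = 2.1250, f(x_3) = 1.806930, coefficient = 4
x_4 = 2.2500, f(x_4) = 1.750665, coefficient = 2
x_5 = 2.3750, f(x_5) = 1.647502, coefficient = 4
x_6 = 2.5000, f(x_6) = 1.496180, coefficient = 2
x_7 = 2.6250, f(x_7) = 1.296541, coefficient = 4
x_8 = 2.7500, f(x_8) = 1.049568, coefficient = 1

I ≈ (0.125000/3) × 39.061955 = 1.627581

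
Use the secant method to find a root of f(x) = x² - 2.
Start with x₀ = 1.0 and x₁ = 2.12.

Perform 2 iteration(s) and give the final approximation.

f(x) = x² - 2
x₀ = 1.0, x₁ = 2.12

Secant formula: x_{n+1} = x_n - f(x_n)(x_n - x_{n-1})/(f(x_n) - f(x_{n-1}))

Iteration 1:
  f(1.000000) = -1.000000
  f(2.120000) = 2.494400
  x_2 = 2.120000 - 2.494400×(2.120000 - 1.000000)/(2.494400 - (-1.000000))
       = 1.320513
Iteration 2:
  f(2.120000) = 2.494400
  f(1.320513) = -0.256246
  x_3 = 1.320513 - (-0.256246)×(1.320513 - 2.120000)/(-0.256246 - 2.494400)
       = 1.394992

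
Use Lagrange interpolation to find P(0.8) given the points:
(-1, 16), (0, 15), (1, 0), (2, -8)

Lagrange interpolation formula:
P(x) = Σ yᵢ × Lᵢ(x)
where Lᵢ(x) = Π_{j≠i} (x - xⱼ)/(xᵢ - xⱼ)

L_0(0.8) = (0.8 - 0)/(-1 - 0) × (0.8 - 1)/(-1 - 1) × (0.8 - 2)/(-1 - 2) = -0.032000
L_1(0.8) = (0.8 - (-1))/(0 - (-1)) × (0.8 - 1)/(0 - 1) × (0.8 - 2)/(0 - 2) = 0.216000
L_2(0.8) = (0.8 - (-1))/(1 - (-1)) × (0.8 - 0)/(1 - 0) × (0.8 - 2)/(1 - 2) = 0.864000
L_3(0.8) = (0.8 - (-1))/(2 - (-1)) × (0.8 - 0)/(2 - 0) × (0.8 - 1)/(2 - 1) = -0.048000

P(0.8) = 16×L_0(0.8) + 15×L_1(0.8) + 0×L_2(0.8) + (-8)×L_3(0.8)
P(0.8) = 3.112000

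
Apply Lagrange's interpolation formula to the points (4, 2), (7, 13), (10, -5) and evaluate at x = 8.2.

Lagrange interpolation formula:
P(x) = Σ yᵢ × Lᵢ(x)
where Lᵢ(x) = Π_{j≠i} (x - xⱼ)/(xᵢ - xⱼ)

L_0(8.2) = (8.2 - 7)/(4 - 7) × (8.2 - 10)/(4 - 10) = -0.120000
L_1(8.2) = (8.2 - 4)/(7 - 4) × (8.2 - 10)/(7 - 10) = 0.840000
L_2(8.2) = (8.2 - 4)/(10 - 4) × (8.2 - 7)/(10 - 7) = 0.280000

P(8.2) = 2×L_0(8.2) + 13×L_1(8.2) + (-5)×L_2(8.2)
P(8.2) = 9.280000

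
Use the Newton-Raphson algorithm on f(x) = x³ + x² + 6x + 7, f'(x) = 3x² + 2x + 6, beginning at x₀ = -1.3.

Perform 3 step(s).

f(x) = x³ + x² + 6x + 7
f'(x) = 3x² + 2x + 6
x₀ = -1.3

Newton-Raphson formula: x_{n+1} = x_n - f(x_n)/f'(x_n)

Iteration 1:
  f(-1.300000) = -1.307000
  f'(-1.300000) = 8.470000
  x_1 = -1.300000 - (-1.307000)/8.470000 = -1.145691
Iteration 2:
  f(-1.145691) = -0.065379
  f'(-1.145691) = 7.646440
  x_2 = -1.145691 - (-0.065379)/7.646440 = -1.137140
Iteration 3:
  f(-1.137140) = -0.000178
  f'(-1.137140) = 7.604984
  x_3 = -1.137140 - (-0.000178)/7.604984 = -1.137117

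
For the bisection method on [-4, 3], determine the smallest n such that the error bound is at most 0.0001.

We need (b-a)/2^n ≤ 0.0001
(3 - (-4))/2^n ≤ 0.0001
7/2^n ≤ 0.0001
2^n ≥ 70000
n ≥ log₂(70000) = 16.10
n ≥ 17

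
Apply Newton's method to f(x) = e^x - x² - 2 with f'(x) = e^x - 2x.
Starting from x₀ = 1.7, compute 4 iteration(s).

f(x) = e^x - x² - 2
f'(x) = e^x - 2x
x₀ = 1.7

Newton-Raphson formula: x_{n+1} = x_n - f(x_n)/f'(x_n)

Iteration 1:
  f(1.700000) = 0.583947
  f'(1.700000) = 2.073947
  x_1 = 1.700000 - 0.583947/2.073947 = 1.418437
Iteration 2:
  f(1.418437) = 0.118695
  f'(1.418437) = 1.293785
  x_2 = 1.418437 - 0.118695/1.293785 = 1.326694
Iteration 3:
  f(1.326694) = 0.008447
  f'(1.326694) = 1.115176
  x_3 = 1.326694 - 0.008447/1.115176 = 1.319119
Iteration 4:
  f(1.319119) = 0.000050
  f'(1.319119) = 1.101888
  x_4 = 1.319119 - 0.000050/1.101888 = 1.319074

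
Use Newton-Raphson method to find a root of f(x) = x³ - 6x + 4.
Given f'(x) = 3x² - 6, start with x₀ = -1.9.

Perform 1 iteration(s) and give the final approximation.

f(x) = x³ - 6x + 4
f'(x) = 3x² - 6
x₀ = -1.9

Newton-Raphson formula: x_{n+1} = x_n - f(x_n)/f'(x_n)

Iteration 1:
  f(-1.900000) = 8.541000
  f'(-1.900000) = 4.830000
  x_1 = -1.900000 - 8.541000/4.830000 = -3.668323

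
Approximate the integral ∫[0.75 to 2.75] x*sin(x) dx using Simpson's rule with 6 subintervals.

f(x) = x*sin(x)
a = 0.75, b = 2.75, n = 6
h = (b - a)/n = 0.333333

Simpson's rule: (h/3)[f(x₀) + 4f(x₁) + 2f(x₂) + ... + f(xₙ)]

x_0 = 0.7500, f(x_0) = 0.511229, coefficient = 1
x_1 = 1.0833, f(x_1) = 0.957151, coefficient = 4
x_2 = 1.4167, f(x_2) = 1.399873, coefficient = 2
x_3 = 1.7500, f(x_3) = 1.721975, coefficient = 4
x_4 = 2.0833, f(x_4) = 1.815632, coefficient = 2
x_5 = 2.4167, f(x_5) = 1.602443, coefficient = 4
x_6 = 2.7500, f(x_6) = 1.049568, coefficient = 1

I ≈ (0.333333/3) × 25.118085 = 2.790898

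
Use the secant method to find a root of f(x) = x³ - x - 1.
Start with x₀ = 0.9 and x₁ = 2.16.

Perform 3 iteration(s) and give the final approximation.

f(x) = x³ - x - 1
x₀ = 0.9, x₁ = 2.16

Secant formula: x_{n+1} = x_n - f(x_n)(x_n - x_{n-1})/(f(x_n) - f(x_{n-1}))

Iteration 1:
  f(0.900000) = -1.171000
  f(2.160000) = 6.917696
  x_2 = 2.160000 - 6.917696×(2.160000 - 0.900000)/(6.917696 - (-1.171000))
       = 1.082410
Iteration 2:
  f(2.160000) = 6.917696
  f(1.082410) = -0.814246
  x_3 = 1.082410 - (-0.814246)×(1.082410 - 2.160000)/(-0.814246 - 6.917696)
       = 1.195890
Iteration 3:
  f(1.082410) = -0.814246
  f(1.195890) = -0.485583
  x_4 = 1.195890 - (-0.485583)×(1.195890 - 1.082410)/(-0.485583 - (-0.814246))
       = 1.363552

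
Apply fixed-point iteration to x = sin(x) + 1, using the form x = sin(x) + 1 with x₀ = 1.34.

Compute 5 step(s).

Equation: x = sin(x) + 1
Fixed-point form: x = sin(x) + 1
x₀ = 1.34

x_1 = g(1.340000) = 1.973485
x_2 = g(1.973485) = 1.920011
x_3 = g(1.920011) = 1.939642
x_4 = g(1.939642) = 1.932744
x_5 = g(1.932744) = 1.935209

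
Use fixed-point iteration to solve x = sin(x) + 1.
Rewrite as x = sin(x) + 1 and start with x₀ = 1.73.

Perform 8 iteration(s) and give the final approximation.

Equation: x = sin(x) + 1
Fixed-point form: x = sin(x) + 1
x₀ = 1.73

x_1 = g(1.730000) = 1.987354
x_2 = g(1.987354) = 1.914487
x_3 = g(1.914487) = 1.941517
x_4 = g(1.941517) = 1.932066
x_5 = g(1.932066) = 1.935449
x_6 = g(1.935449) = 1.934248
x_7 = g(1.934248) = 1.934675
x_8 = g(1.934675) = 1.934523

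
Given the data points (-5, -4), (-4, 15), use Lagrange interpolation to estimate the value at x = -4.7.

Lagrange interpolation formula:
P(x) = Σ yᵢ × Lᵢ(x)
where Lᵢ(x) = Π_{j≠i} (x - xⱼ)/(xᵢ - xⱼ)

L_0(-4.7) = (-4.7 - (-4))/(-5 - (-4)) = 0.700000
L_1(-4.7) = (-4.7 - (-5))/(-4 - (-5)) = 0.300000

P(-4.7) = (-4)×L_0(-4.7) + 15×L_1(-4.7)
P(-4.7) = 1.700000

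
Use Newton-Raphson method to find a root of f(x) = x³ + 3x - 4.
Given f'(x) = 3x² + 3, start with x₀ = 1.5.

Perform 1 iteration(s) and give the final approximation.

f(x) = x³ + 3x - 4
f'(x) = 3x² + 3
x₀ = 1.5

Newton-Raphson formula: x_{n+1} = x_n - f(x_n)/f'(x_n)

Iteration 1:
  f(1.500000) = 3.875000
  f'(1.500000) = 9.750000
  x_1 = 1.500000 - 3.875000/9.750000 = 1.102564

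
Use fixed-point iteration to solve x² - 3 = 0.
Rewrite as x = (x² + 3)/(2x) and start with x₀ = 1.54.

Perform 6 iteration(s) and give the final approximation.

Equation: x² - 3 = 0
Fixed-point form: x = (x² + 3)/(2x)
x₀ = 1.54

x_1 = g(1.540000) = 1.744026
x_2 = g(1.744026) = 1.732092
x_3 = g(1.732092) = 1.732051
x_4 = g(1.732051) = 1.732051
x_5 = g(1.732051) = 1.732051
x_6 = g(1.732051) = 1.732051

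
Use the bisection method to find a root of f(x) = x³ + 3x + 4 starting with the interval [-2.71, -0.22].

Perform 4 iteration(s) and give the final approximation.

f(x) = x³ + 3x + 4
Initial interval: [-2.71, -0.22]

Iteration 1:
  c_1 = (-2.710000 + (-0.220000))/2 = -1.465000
  f(c_1) = f(-1.465000) = -3.539220
  f(a) × f(c) ≥ 0, new interval: [-1.465000, -0.220000]
Iteration 2:
  c_2 = (-1.465000 + (-0.220000))/2 = -0.842500
  f(c_2) = f(-0.842500) = 0.874488
  f(a) × f(c) < 0, new interval: [-1.465000, -0.842500]
Iteration 3:
  c_3 = (-1.465000 + (-0.842500))/2 = -1.153750
  f(c_3) = f(-1.153750) = -0.997052
  f(a) × f(c) ≥ 0, new interval: [-1.153750, -0.842500]
Iteration 4:
  c_4 = (-1.153750 + (-0.842500))/2 = -0.998125
  f(c_4) = f(-0.998125) = 0.011239
  f(a) × f(c) < 0, new interval: [-1.153750, -0.998125]

After 4 iteration(s), the approximation is c_4 = -0.998125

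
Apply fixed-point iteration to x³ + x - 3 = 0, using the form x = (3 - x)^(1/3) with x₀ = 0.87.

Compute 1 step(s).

Equation: x³ + x - 3 = 0
Fixed-point form: x = (3 - x)^(1/3)
x₀ = 0.87

x_1 = g(0.870000) = 1.286648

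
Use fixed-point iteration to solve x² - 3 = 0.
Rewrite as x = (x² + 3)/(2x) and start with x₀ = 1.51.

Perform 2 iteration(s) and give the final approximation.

Equation: x² - 3 = 0
Fixed-point form: x = (x² + 3)/(2x)
x₀ = 1.51

x_1 = g(1.510000) = 1.748377
x_2 = g(1.748377) = 1.732127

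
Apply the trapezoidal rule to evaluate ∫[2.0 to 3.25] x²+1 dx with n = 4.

f(x) = x²+1
a = 2.0, b = 3.25, n = 4
h = (b - a)/n = 0.312500

Trapezoidal rule: (h/2)[f(x₀) + 2f(x₁) + 2f(x₂) + ... + f(xₙ)]

x_0 = 2.0000, f(x_0) = 5.000000, coefficient = 1
x_1 = 2.3125, f(x_1) = 6.347656, coefficient = 2
x_2 = 2.6250, f(x_2) = 7.890625, coefficient = 2
x_3 = 2.9375, f(x_3) = 9.628906, coefficient = 2
x_4 = 3.2500, f(x_4) = 11.562500, coefficient = 1

I ≈ (0.312500/2) × 64.296875 = 10.046387
Exact value: 10.026042
Error: 0.020345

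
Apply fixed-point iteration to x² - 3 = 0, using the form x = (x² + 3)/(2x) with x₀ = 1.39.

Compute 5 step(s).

Equation: x² - 3 = 0
Fixed-point form: x = (x² + 3)/(2x)
x₀ = 1.39

x_1 = g(1.390000) = 1.774137
x_2 = g(1.774137) = 1.732550
x_3 = g(1.732550) = 1.732051
x_4 = g(1.732051) = 1.732051
x_5 = g(1.732051) = 1.732051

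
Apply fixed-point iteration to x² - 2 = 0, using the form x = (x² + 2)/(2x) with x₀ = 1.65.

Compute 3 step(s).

Equation: x² - 2 = 0
Fixed-point form: x = (x² + 2)/(2x)
x₀ = 1.65

x_1 = g(1.650000) = 1.431061
x_2 = g(1.431061) = 1.414313
x_3 = g(1.414313) = 1.414214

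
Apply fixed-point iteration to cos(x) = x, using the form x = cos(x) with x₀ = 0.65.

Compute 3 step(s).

Equation: cos(x) = x
Fixed-point form: x = cos(x)
x₀ = 0.65

x_1 = g(0.650000) = 0.796084
x_2 = g(0.796084) = 0.699511
x_3 = g(0.699511) = 0.765157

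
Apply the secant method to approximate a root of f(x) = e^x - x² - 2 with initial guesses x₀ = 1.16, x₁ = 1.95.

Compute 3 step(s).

f(x) = e^x - x² - 2
x₀ = 1.16, x₁ = 1.95

Secant formula: x_{n+1} = x_n - f(x_n)(x_n - x_{n-1})/(f(x_n) - f(x_{n-1}))

Iteration 1:
  f(1.160000) = -0.155667
  f(1.950000) = 1.226188
  x_2 = 1.950000 - 1.226188×(1.950000 - 1.160000)/(1.226188 - (-0.155667))
       = 1.248994
Iteration 2:
  f(1.950000) = 1.226188
  f(1.248994) = -0.073153
  x_3 = 1.248994 - (-0.073153)×(1.248994 - 1.950000)/(-0.073153 - 1.226188)
       = 1.288460
Iteration 3:
  f(1.248994) = -0.073153
  f(1.288460) = -0.032932
  x_4 = 1.288460 - (-0.032932)×(1.288460 - 1.248994)/(-0.032932 - (-0.073153))
       = 1.320776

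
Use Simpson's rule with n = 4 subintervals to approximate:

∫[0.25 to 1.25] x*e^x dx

f(x) = x*e^x
a = 0.25, b = 1.25, n = 4
h = (b - a)/n = 0.250000

Simpson's rule: (h/3)[f(x₀) + 4f(x₁) + 2f(x₂) + ... + f(xₙ)]

x_0 = 0.2500, f(x_0) = 0.321006, coefficient = 1
x_1 = 0.5000, f(x_1) = 0.824361, coefficient = 4
x_2 = 0.7500, f(x_2) = 1.587750, coefficient = 2
x_3 = 1.0000, f(x_3) = 2.718282, coefficient = 4
x_4 = 1.2500, f(x_4) = 4.362929, coefficient = 1

I ≈ (0.250000/3) × 22.030005 = 1.835834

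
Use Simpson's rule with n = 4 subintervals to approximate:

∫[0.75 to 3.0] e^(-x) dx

f(x) = e^(-x)
a = 0.75, b = 3.0, n = 4
h = (b - a)/n = 0.562500

Simpson's rule: (h/3)[f(x₀) + 4f(x₁) + 2f(x₂) + ... + f(xₙ)]

x_0 = 0.7500, f(x_0) = 0.472367, coefficient = 1
x_1 = 1.3125, f(x_1) = 0.269146, coefficient = 4
x_2 = 1.8750, f(x_2) = 0.153355, coefficient = 2
x_3 = 2.4375, f(x_3) = 0.087379, coefficient = 4
x_4 = 3.0000, f(x_4) = 0.049787, coefficient = 1

I ≈ (0.562500/3) × 2.254965 = 0.422806
Exact value: 0.422579
Error: 0.000226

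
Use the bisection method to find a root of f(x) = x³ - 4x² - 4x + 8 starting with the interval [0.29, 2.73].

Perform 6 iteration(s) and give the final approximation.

f(x) = x³ - 4x² - 4x + 8
Initial interval: [0.29, 2.73]

Iteration 1:
  c_1 = (0.290000 + 2.730000)/2 = 1.510000
  f(c_1) = f(1.510000) = -3.717449
  f(a) × f(c) < 0, new interval: [0.290000, 1.510000]
Iteration 2:
  c_2 = (0.290000 + 1.510000)/2 = 0.900000
  f(c_2) = f(0.900000) = 1.889000
  f(a) × f(c) ≥ 0, new interval: [0.900000, 1.510000]
Iteration 3:
  c_3 = (0.900000 + 1.510000)/2 = 1.205000
  f(c_3) = f(1.205000) = -0.878410
  f(a) × f(c) < 0, new interval: [0.900000, 1.205000]
Iteration 4:
  c_4 = (0.900000 + 1.205000)/2 = 1.052500
  f(c_4) = f(1.052500) = 0.524888
  f(a) × f(c) ≥ 0, new interval: [1.052500, 1.205000]
Iteration 5:
  c_5 = (1.052500 + 1.205000)/2 = 1.128750
  f(c_5) = f(1.128750) = -0.173192
  f(a) × f(c) < 0, new interval: [1.052500, 1.128750]
Iteration 6:
  c_6 = (1.052500 + 1.128750)/2 = 1.090625
  f(c_6) = f(1.090625) = 0.176906
  f(a) × f(c) ≥ 0, new interval: [1.090625, 1.128750]

After 6 iteration(s), the approximation is c_6 = 1.090625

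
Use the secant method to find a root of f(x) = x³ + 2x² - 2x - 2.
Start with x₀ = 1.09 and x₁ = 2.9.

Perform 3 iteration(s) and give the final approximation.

f(x) = x³ + 2x² - 2x - 2
x₀ = 1.09, x₁ = 2.9

Secant formula: x_{n+1} = x_n - f(x_n)(x_n - x_{n-1})/(f(x_n) - f(x_{n-1}))

Iteration 1:
  f(1.090000) = -0.508771
  f(2.900000) = 33.409000
  x_2 = 2.900000 - 33.409000×(2.900000 - 1.090000)/(33.409000 - (-0.508771))
       = 1.117150
Iteration 2:
  f(2.900000) = 33.409000
  f(1.117150) = -0.344020
  x_3 = 1.117150 - (-0.344020)×(1.117150 - 2.900000)/(-0.344020 - 33.409000)
       = 1.135322
Iteration 3:
  f(1.117150) = -0.344020
  f(1.135322) = -0.229355
  x_4 = 1.135322 - (-0.229355)×(1.135322 - 1.117150)/(-0.229355 - (-0.344020))
       = 1.171668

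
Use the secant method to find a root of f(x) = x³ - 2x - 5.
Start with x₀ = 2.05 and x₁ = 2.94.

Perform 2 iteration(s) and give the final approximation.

f(x) = x³ - 2x - 5
x₀ = 2.05, x₁ = 2.94

Secant formula: x_{n+1} = x_n - f(x_n)(x_n - x_{n-1})/(f(x_n) - f(x_{n-1}))

Iteration 1:
  f(2.050000) = -0.484875
  f(2.940000) = 14.532184
  x_2 = 2.940000 - 14.532184×(2.940000 - 2.050000)/(14.532184 - (-0.484875))
       = 2.078737
Iteration 2:
  f(2.940000) = 14.532184
  f(2.078737) = -0.174950
  x_3 = 2.078737 - (-0.174950)×(2.078737 - 2.940000)/(-0.174950 - 14.532184)
       = 2.088982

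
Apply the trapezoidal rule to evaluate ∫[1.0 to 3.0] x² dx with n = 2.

f(x) = x²
a = 1.0, b = 3.0, n = 2
h = (b - a)/n = 1.000000

Trapezoidal rule: (h/2)[f(x₀) + 2f(x₁) + 2f(x₂) + ... + f(xₙ)]

x_0 = 1.0000, f(x_0) = 1.000000, coefficient = 1
x_1 = 2.0000, f(x_1) = 4.000000, coefficient = 2
x_2 = 3.0000, f(x_2) = 9.000000, coefficient = 1

I ≈ (1.000000/2) × 18.000000 = 9.000000
Exact value: 8.666667
Error: 0.333333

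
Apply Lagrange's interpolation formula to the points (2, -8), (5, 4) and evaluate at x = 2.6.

Lagrange interpolation formula:
P(x) = Σ yᵢ × Lᵢ(x)
where Lᵢ(x) = Π_{j≠i} (x - xⱼ)/(xᵢ - xⱼ)

L_0(2.6) = (2.6 - 5)/(2 - 5) = 0.800000
L_1(2.6) = (2.6 - 2)/(5 - 2) = 0.200000

P(2.6) = (-8)×L_0(2.6) + 4×L_1(2.6)
P(2.6) = -5.600000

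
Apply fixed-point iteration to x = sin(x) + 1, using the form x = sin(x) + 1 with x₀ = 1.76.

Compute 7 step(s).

Equation: x = sin(x) + 1
Fixed-point form: x = sin(x) + 1
x₀ = 1.76

x_1 = g(1.760000) = 1.982154
x_2 = g(1.982154) = 1.916579
x_3 = g(1.916579) = 1.940811
x_4 = g(1.940811) = 1.932322
x_5 = g(1.932322) = 1.935358
x_6 = g(1.935358) = 1.934280
x_7 = g(1.934280) = 1.934664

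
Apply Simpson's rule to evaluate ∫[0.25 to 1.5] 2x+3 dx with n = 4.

f(x) = 2x+3
a = 0.25, b = 1.5, n = 4
h = (b - a)/n = 0.312500

Simpson's rule: (h/3)[f(x₀) + 4f(x₁) + 2f(x₂) + ... + f(xₙ)]

x_0 = 0.2500, f(x_0) = 3.500000, coefficient = 1
x_1 = 0.5625, f(x_1) = 4.125000, coefficient = 4
x_2 = 0.8750, f(x_2) = 4.750000, coefficient = 2
x_3 = 1.1875, f(x_3) = 5.375000, coefficient = 4
x_4 = 1.5000, f(x_4) = 6.000000, coefficient = 1

I ≈ (0.312500/3) × 57.000000 = 5.937500
Exact value: 5.937500
Error: 0.000000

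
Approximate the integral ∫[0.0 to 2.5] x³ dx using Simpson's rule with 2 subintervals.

f(x) = x³
a = 0.0, b = 2.5, n = 2
h = (b - a)/n = 1.250000

Simpson's rule: (h/3)[f(x₀) + 4f(x₁) + 2f(x₂) + ... + f(xₙ)]

x_0 = 0.0000, f(x_0) = 0.000000, coefficient = 1
x_1 = 1.2500, f(x_1) = 1.953125, coefficient = 4
x_2 = 2.5000, f(x_2) = 15.625000, coefficient = 1

I ≈ (1.250000/3) × 23.437500 = 9.765625
Exact value: 9.765625
Error: 0.000000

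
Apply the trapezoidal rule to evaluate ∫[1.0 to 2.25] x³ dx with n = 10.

f(x) = x³
a = 1.0, b = 2.25, n = 10
h = (b - a)/n = 0.125000

Trapezoidal rule: (h/2)[f(x₀) + 2f(x₁) + 2f(x₂) + ... + f(xₙ)]

x_0 = 1.0000, f(x_0) = 1.000000, coefficient = 1
x_1 = 1.1250, f(x_1) = 1.423828, coefficient = 2
x_2 = 1.2500, f(x_2) = 1.953125, coefficient = 2
x_3 = 1.3750, f(x_3) = 2.599609, coefficient = 2
x_4 = 1.5000, f(x_4) = 3.375000, coefficient = 2
x_5 = 1.6250, f(x_5) = 4.291016, coefficient = 2
x_6 = 1.7500, f(x_6) = 5.359375, coefficient = 2
x_7 = 1.8750, f(x_7) = 6.591797, coefficient = 2
x_8 = 2.0000, f(x_8) = 8.000000, coefficient = 2
x_9 = 2.1250, f(x_9) = 9.595703, coefficient = 2
x_10 = 2.2500, f(x_10) = 11.390625, coefficient = 1

I ≈ (0.125000/2) × 98.769531 = 6.173096
Exact value: 6.157227
Error: 0.015869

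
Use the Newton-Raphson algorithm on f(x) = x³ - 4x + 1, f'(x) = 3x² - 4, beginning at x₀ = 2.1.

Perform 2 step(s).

f(x) = x³ - 4x + 1
f'(x) = 3x² - 4
x₀ = 2.1

Newton-Raphson formula: x_{n+1} = x_n - f(x_n)/f'(x_n)

Iteration 1:
  f(2.100000) = 1.861000
  f'(2.100000) = 9.230000
  x_1 = 2.100000 - 1.861000/9.230000 = 1.898375
Iteration 2:
  f(1.898375) = 0.247915
  f'(1.898375) = 6.811481
  x_2 = 1.898375 - 0.247915/6.811481 = 1.861978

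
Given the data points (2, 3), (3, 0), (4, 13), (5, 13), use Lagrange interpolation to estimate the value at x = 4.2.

Lagrange interpolation formula:
P(x) = Σ yᵢ × Lᵢ(x)
where Lᵢ(x) = Π_{j≠i} (x - xⱼ)/(xᵢ - xⱼ)

L_0(4.2) = (4.2 - 3)/(2 - 3) × (4.2 - 4)/(2 - 4) × (4.2 - 5)/(2 - 5) = 0.032000
L_1(4.2) = (4.2 - 2)/(3 - 2) × (4.2 - 4)/(3 - 4) × (4.2 - 5)/(3 - 5) = -0.176000
L_2(4.2) = (4.2 - 2)/(4 - 2) × (4.2 - 3)/(4 - 3) × (4.2 - 5)/(4 - 5) = 1.056000
L_3(4.2) = (4.2 - 2)/(5 - 2) × (4.2 - 3)/(5 - 3) × (4.2 - 4)/(5 - 4) = 0.088000

P(4.2) = 3×L_0(4.2) + 0×L_1(4.2) + 13×L_2(4.2) + 13×L_3(4.2)
P(4.2) = 14.968000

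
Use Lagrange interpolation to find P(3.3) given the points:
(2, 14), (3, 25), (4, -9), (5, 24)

Lagrange interpolation formula:
P(x) = Σ yᵢ × Lᵢ(x)
where Lᵢ(x) = Π_{j≠i} (x - xⱼ)/(xᵢ - xⱼ)

L_0(3.3) = (3.3 - 3)/(2 - 3) × (3.3 - 4)/(2 - 4) × (3.3 - 5)/(2 - 5) = -0.059500
L_1(3.3) = (3.3 - 2)/(3 - 2) × (3.3 - 4)/(3 - 4) × (3.3 - 5)/(3 - 5) = 0.773500
L_2(3.3) = (3.3 - 2)/(4 - 2) × (3.3 - 3)/(4 - 3) × (3.3 - 5)/(4 - 5) = 0.331500
L_3(3.3) = (3.3 - 2)/(5 - 2) × (3.3 - 3)/(5 - 3) × (3.3 - 4)/(5 - 4) = -0.045500

P(3.3) = 14×L_0(3.3) + 25×L_1(3.3) + (-9)×L_2(3.3) + 24×L_3(3.3)
P(3.3) = 14.429000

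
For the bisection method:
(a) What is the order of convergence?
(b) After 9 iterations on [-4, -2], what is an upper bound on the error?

(a) Bisection has linear (order 1) convergence; the error is halved each step.

(b) Error bound = (b-a)/2^n = (-2 - (-4))/2^{9}
    = 2/2^{9}

(a) 1 (linear); (b) error ≤ 3.91e-03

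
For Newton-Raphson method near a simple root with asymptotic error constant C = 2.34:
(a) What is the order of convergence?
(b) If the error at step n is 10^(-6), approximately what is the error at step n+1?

(a) Newton-Raphson has quadratic (order 2) convergence near simple roots.
    This means |e_{n+1}| ≈ C|e_n|².

(b) With |e_n| = 10^(-6) and C = 2.34:
    |e_{n+1}| ≈ 2.34 × (10^(-6))² = 2.34 × 10^(-12)

(a) 2 (quadratic); (b) |e_{n+1}| ≈ 2.340e-12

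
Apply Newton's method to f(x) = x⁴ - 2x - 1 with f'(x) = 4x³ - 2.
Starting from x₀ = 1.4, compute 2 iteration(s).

f(x) = x⁴ - 2x - 1
f'(x) = 4x³ - 2
x₀ = 1.4

Newton-Raphson formula: x_{n+1} = x_n - f(x_n)/f'(x_n)

Iteration 1:
  f(1.400000) = 0.041600
  f'(1.400000) = 8.976000
  x_1 = 1.400000 - 0.041600/8.976000 = 1.395365
Iteration 2:
  f(1.395365) = 0.000252
  f'(1.395365) = 8.867355
  x_2 = 1.395365 - 0.000252/8.867355 = 1.395337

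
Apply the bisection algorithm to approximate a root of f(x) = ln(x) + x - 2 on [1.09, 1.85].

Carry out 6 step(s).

f(x) = ln(x) + x - 2
Initial interval: [1.09, 1.85]

Iteration 1:
  c_1 = (1.090000 + 1.850000)/2 = 1.470000
  f(c_1) = f(1.470000) = -0.144738
  f(a) × f(c) ≥ 0, new interval: [1.470000, 1.850000]
Iteration 2:
  c_2 = (1.470000 + 1.850000)/2 = 1.660000
  f(c_2) = f(1.660000) = 0.166818
  f(a) × f(c) < 0, new interval: [1.470000, 1.660000]
Iteration 3:
  c_3 = (1.470000 + 1.660000)/2 = 1.565000
  f(c_3) = f(1.565000) = 0.012886
  f(a) × f(c) < 0, new interval: [1.470000, 1.565000]
Iteration 4:
  c_4 = (1.470000 + 1.565000)/2 = 1.517500
  f(c_4) = f(1.517500) = -0.065436
  f(a) × f(c) ≥ 0, new interval: [1.517500, 1.565000]
Iteration 5:
  c_5 = (1.517500 + 1.565000)/2 = 1.541250
  f(c_5) = f(1.541250) = -0.026156
  f(a) × f(c) ≥ 0, new interval: [1.541250, 1.565000]
Iteration 6:
  c_6 = (1.541250 + 1.565000)/2 = 1.553125
  f(c_6) = f(1.553125) = -0.006606
  f(a) × f(c) ≥ 0, new interval: [1.553125, 1.565000]

After 6 iteration(s), the approximation is c_6 = 1.553125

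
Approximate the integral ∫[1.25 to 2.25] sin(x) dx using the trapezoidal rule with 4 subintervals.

f(x) = sin(x)
a = 1.25, b = 2.25, n = 4
h = (b - a)/n = 0.250000

Trapezoidal rule: (h/2)[f(x₀) + 2f(x₁) + 2f(x₂) + ... + f(xₙ)]

x_0 = 1.2500, f(x_0) = 0.948985, coefficient = 1
x_1 = 1.5000, f(x_1) = 0.997495, coefficient = 2
x_2 = 1.7500, f(x_2) = 0.983986, coefficient = 2
x_3 = 2.0000, f(x_3) = 0.909297, coefficient = 2
x_4 = 2.2500, f(x_4) = 0.778073, coefficient = 1

I ≈ (0.250000/2) × 7.508615 = 0.938577
Exact value: 0.943496
Error: 0.004919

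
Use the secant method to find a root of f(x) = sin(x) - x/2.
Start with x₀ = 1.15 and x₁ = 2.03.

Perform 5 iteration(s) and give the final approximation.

f(x) = sin(x) - x/2
x₀ = 1.15, x₁ = 2.03

Secant formula: x_{n+1} = x_n - f(x_n)(x_n - x_{n-1})/(f(x_n) - f(x_{n-1}))

Iteration 1:
  f(1.150000) = 0.337764
  f(2.030000) = -0.118594
  x_2 = 2.030000 - (-0.118594)×(2.030000 - 1.150000)/(-0.118594 - 0.337764)
       = 1.801314
Iteration 2:
  f(2.030000) = -0.118594
  f(1.801314) = 0.072892
  x_3 = 1.801314 - 0.072892×(1.801314 - 2.030000)/(0.072892 - (-0.118594))
       = 1.888366
Iteration 3:
  f(1.801314) = 0.072892
  f(1.888366) = 0.005814
  x_4 = 1.888366 - 0.005814×(1.888366 - 1.801314)/(0.005814 - 0.072892)
       = 1.895911
Iteration 4:
  f(1.888366) = 0.005814
  f(1.895911) = -0.000342
  x_5 = 1.895911 - (-0.000342)×(1.895911 - 1.888366)/(-0.000342 - 0.005814)
       = 1.895493
Iteration 5:
  f(1.895911) = -0.000342
  f(1.895493) = 0.000001
  x_6 = 1.895493 - 0.000001×(1.895493 - 1.895911)/(0.000001 - (-0.000342))
       = 1.895494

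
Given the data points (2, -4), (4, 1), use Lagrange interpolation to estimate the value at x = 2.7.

Lagrange interpolation formula:
P(x) = Σ yᵢ × Lᵢ(x)
where Lᵢ(x) = Π_{j≠i} (x - xⱼ)/(xᵢ - xⱼ)

L_0(2.7) = (2.7 - 4)/(2 - 4) = 0.650000
L_1(2.7) = (2.7 - 2)/(4 - 2) = 0.350000

P(2.7) = (-4)×L_0(2.7) + 1×L_1(2.7)
P(2.7) = -2.250000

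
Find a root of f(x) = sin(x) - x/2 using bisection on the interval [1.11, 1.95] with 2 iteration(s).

f(x) = sin(x) - x/2
Initial interval: [1.11, 1.95]

Iteration 1:
  c_1 = (1.110000 + 1.950000)/2 = 1.530000
  f(c_1) = f(1.530000) = 0.234168
  f(a) × f(c) ≥ 0, new interval: [1.530000, 1.950000]
Iteration 2:
  c_2 = (1.530000 + 1.950000)/2 = 1.740000
  f(c_2) = f(1.740000) = 0.115719
  f(a) × f(c) ≥ 0, new interval: [1.740000, 1.950000]

After 2 iteration(s), the approximation is c_2 = 1.740000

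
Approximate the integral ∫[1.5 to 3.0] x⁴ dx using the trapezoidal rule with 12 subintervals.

f(x) = x⁴
a = 1.5, b = 3.0, n = 12
h = (b - a)/n = 0.125000

Trapezoidal rule: (h/2)[f(x₀) + 2f(x₁) + 2f(x₂) + ... + f(xₙ)]

x_0 = 1.5000, f(x_0) = 5.062500, coefficient = 1
x_1 = 1.6250, f(x_1) = 6.972900, coefficient = 2
x_2 = 1.7500, f(x_2) = 9.378906, coefficient = 2
x_3 = 1.8750, f(x_3) = 12.359619, coefficient = 2
x_4 = 2.0000, f(x_4) = 16.000000, coefficient = 2
x_5 = 2.1250, f(x_5) = 20.390869, coefficient = 2
x_6 = 2.2500, f(x_6) = 25.628906, coefficient = 2
x_7 = 2.3750, f(x_7) = 31.816650, coefficient = 2
x_8 = 2.5000, f(x_8) = 39.062500, coefficient = 2
x_9 = 2.6250, f(x_9) = 47.480713, coefficient = 2
x_10 = 2.7500, f(x_10) = 57.191406, coefficient = 2
x_11 = 2.8750, f(x_11) = 68.320557, coefficient = 2
x_12 = 3.0000, f(x_12) = 81.000000, coefficient = 1

I ≈ (0.125000/2) × 755.268555 = 47.204285
Exact value: 47.081250
Error: 0.123035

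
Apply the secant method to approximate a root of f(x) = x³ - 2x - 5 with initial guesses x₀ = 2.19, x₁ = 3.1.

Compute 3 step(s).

f(x) = x³ - 2x - 5
x₀ = 2.19, x₁ = 3.1

Secant formula: x_{n+1} = x_n - f(x_n)(x_n - x_{n-1})/(f(x_n) - f(x_{n-1}))

Iteration 1:
  f(2.190000) = 1.123459
  f(3.100000) = 18.591000
  x_2 = 3.100000 - 18.591000×(3.100000 - 2.190000)/(18.591000 - 1.123459)
       = 2.131472
Iteration 2:
  f(3.100000) = 18.591000
  f(2.131472) = 0.420697
  x_3 = 2.131472 - 0.420697×(2.131472 - 3.100000)/(0.420697 - 18.591000)
       = 2.109047
Iteration 3:
  f(2.131472) = 0.420697
  f(2.109047) = 0.163117
  x_4 = 2.109047 - 0.163117×(2.109047 - 2.131472)/(0.163117 - 0.420697)
       = 2.094847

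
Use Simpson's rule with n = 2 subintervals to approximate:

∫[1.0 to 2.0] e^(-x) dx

f(x) = e^(-x)
a = 1.0, b = 2.0, n = 2
h = (b - a)/n = 0.500000

Simpson's rule: (h/3)[f(x₀) + 4f(x₁) + 2f(x₂) + ... + f(xₙ)]

x_0 = 1.0000, f(x_0) = 0.367879, coefficient = 1
x_1 = 1.5000, f(x_1) = 0.223130, coefficient = 4
x_2 = 2.0000, f(x_2) = 0.135335, coefficient = 1

I ≈ (0.500000/3) × 1.395735 = 0.232623
Exact value: 0.232544
Error: 0.000078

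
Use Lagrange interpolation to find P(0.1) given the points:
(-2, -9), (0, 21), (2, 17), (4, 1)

Lagrange interpolation formula:
P(x) = Σ yᵢ × Lᵢ(x)
where Lᵢ(x) = Π_{j≠i} (x - xⱼ)/(xᵢ - xⱼ)

L_0(0.1) = (0.1 - 0)/(-2 - 0) × (0.1 - 2)/(-2 - 2) × (0.1 - 4)/(-2 - 4) = -0.015438
L_1(0.1) = (0.1 - (-2))/(0 - (-2)) × (0.1 - 2)/(0 - 2) × (0.1 - 4)/(0 - 4) = 0.972562
L_2(0.1) = (0.1 - (-2))/(2 - (-2)) × (0.1 - 0)/(2 - 0) × (0.1 - 4)/(2 - 4) = 0.051188
L_3(0.1) = (0.1 - (-2))/(4 - (-2)) × (0.1 - 0)/(4 - 0) × (0.1 - 2)/(4 - 2) = -0.008313

P(0.1) = (-9)×L_0(0.1) + 21×L_1(0.1) + 17×L_2(0.1) + 1×L_3(0.1)
P(0.1) = 21.424625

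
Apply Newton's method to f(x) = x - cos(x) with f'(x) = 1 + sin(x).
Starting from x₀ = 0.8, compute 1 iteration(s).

f(x) = x - cos(x)
f'(x) = 1 + sin(x)
x₀ = 0.8

Newton-Raphson formula: x_{n+1} = x_n - f(x_n)/f'(x_n)

Iteration 1:
  f(0.800000) = 0.103293
  f'(0.800000) = 1.717356
  x_1 = 0.800000 - 0.103293/1.717356 = 0.739853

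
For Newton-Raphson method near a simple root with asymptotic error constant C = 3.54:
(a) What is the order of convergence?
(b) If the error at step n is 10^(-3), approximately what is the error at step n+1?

(a) Newton-Raphson has quadratic (order 2) convergence near simple roots.
    This means |e_{n+1}| ≈ C|e_n|².

(b) With |e_n| = 10^(-3) and C = 3.54:
    |e_{n+1}| ≈ 3.54 × (10^(-3))² = 3.54 × 10^(-6)

(a) 2 (quadratic); (b) |e_{n+1}| ≈ 3.540e-06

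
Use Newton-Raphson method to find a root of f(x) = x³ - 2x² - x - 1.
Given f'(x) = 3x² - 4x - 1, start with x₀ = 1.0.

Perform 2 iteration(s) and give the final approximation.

f(x) = x³ - 2x² - x - 1
f'(x) = 3x² - 4x - 1
x₀ = 1.0

Newton-Raphson formula: x_{n+1} = x_n - f(x_n)/f'(x_n)

Iteration 1:
  f(1.000000) = -3.000000
  f'(1.000000) = -2.000000
  x_1 = 1.000000 - (-3.000000)/(-2.000000) = -0.500000
Iteration 2:
  f(-0.500000) = -1.125000
  f'(-0.500000) = 1.750000
  x_2 = -0.500000 - (-1.125000)/1.750000 = 0.142857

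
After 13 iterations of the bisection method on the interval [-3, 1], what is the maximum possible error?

Bisection error bound: |error| ≤ (b-a)/2^n
|error| ≤ (1 - (-3))/2^13 = 4/2^13
|error| ≤ 0.0004882812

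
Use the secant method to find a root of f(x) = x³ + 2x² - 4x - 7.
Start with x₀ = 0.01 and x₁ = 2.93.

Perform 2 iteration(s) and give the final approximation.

f(x) = x³ + 2x² - 4x - 7
x₀ = 0.01, x₁ = 2.93

Secant formula: x_{n+1} = x_n - f(x_n)(x_n - x_{n-1})/(f(x_n) - f(x_{n-1}))

Iteration 1:
  f(0.010000) = -7.039799
  f(2.930000) = 23.603557
  x_2 = 2.930000 - 23.603557×(2.930000 - 0.010000)/(23.603557 - (-7.039799))
       = 0.680821
Iteration 2:
  f(2.930000) = 23.603557
  f(0.680821) = -8.480677
  x_3 = 0.680821 - (-8.480677)×(0.680821 - 2.930000)/(-8.480677 - 23.603557)
       = 1.275336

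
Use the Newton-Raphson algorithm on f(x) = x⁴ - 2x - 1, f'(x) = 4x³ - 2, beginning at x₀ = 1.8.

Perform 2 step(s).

f(x) = x⁴ - 2x - 1
f'(x) = 4x³ - 2
x₀ = 1.8

Newton-Raphson formula: x_{n+1} = x_n - f(x_n)/f'(x_n)

Iteration 1:
  f(1.800000) = 5.897600
  f'(1.800000) = 21.328000
  x_1 = 1.800000 - 5.897600/21.328000 = 1.523481
Iteration 2:
  f(1.523481) = 1.340051
  f'(1.523481) = 12.143960
  x_2 = 1.523481 - 1.340051/12.143960 = 1.413134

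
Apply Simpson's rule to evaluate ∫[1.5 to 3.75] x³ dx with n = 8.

f(x) = x³
a = 1.5, b = 3.75, n = 8
h = (b - a)/n = 0.281250

Simpson's rule: (h/3)[f(x₀) + 4f(x₁) + 2f(x₂) + ... + f(xₙ)]

x_0 = 1.5000, f(x_0) = 3.375000, coefficient = 1
x_1 = 1.7812, f(x_1) = 5.651642, coefficient = 4
x_2 = 2.0625, f(x_2) = 8.773682, coefficient = 2
x_3 = 2.3438, f(x_3) = 12.874603, coefficient = 4
x_4 = 2.6250, f(x_4) = 18.087891, coefficient = 2
x_5 = 2.9062, f(x_5) = 24.547028, coefficient = 4
x_6 = 3.1875, f(x_6) = 32.385498, coefficient = 2
x_7 = 3.4688, f(x_7) = 41.736786, coefficient = 4
x_8 = 3.7500, f(x_8) = 52.734375, coefficient = 1

I ≈ (0.281250/3) × 513.843750 = 48.172852
Exact value: 48.172852
Error: 0.000000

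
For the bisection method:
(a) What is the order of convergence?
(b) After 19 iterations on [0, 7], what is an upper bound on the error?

(a) Bisection has linear (order 1) convergence; the error is halved each step.

(b) Error bound = (b-a)/2^n = (7 - 0)/2^{19}
    = 7/2^{19}

(a) 1 (linear); (b) error ≤ 1.34e-05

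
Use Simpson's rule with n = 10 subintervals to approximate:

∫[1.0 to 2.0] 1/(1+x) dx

f(x) = 1/(1+x)
a = 1.0, b = 2.0, n = 10
h = (b - a)/n = 0.100000

Simpson's rule: (h/3)[f(x₀) + 4f(x₁) + 2f(x₂) + ... + f(xₙ)]

x_0 = 1.0000, f(x_0) = 0.500000, coefficient = 1
x_1 = 1.1000, f(x_1) = 0.476190, coefficient = 4
x_2 = 1.2000, f(x_2) = 0.454545, coefficient = 2
x_3 = 1.3000, f(x_3) = 0.434783, coefficient = 4
x_4 = 1.4000, f(x_4) = 0.416667, coefficient = 2
x_5 = 1.5000, f(x_5) = 0.400000, coefficient = 4
x_6 = 1.6000, f(x_6) = 0.384615, coefficient = 2
x_7 = 1.7000, f(x_7) = 0.370370, coefficient = 4
x_8 = 1.8000, f(x_8) = 0.357143, coefficient = 2
x_9 = 1.9000, f(x_9) = 0.344828, coefficient = 4
x_10 = 2.0000, f(x_10) = 0.333333, coefficient = 1

I ≈ (0.100000/3) × 12.163958 = 0.405465
Exact value: 0.405465
Error: 0.000000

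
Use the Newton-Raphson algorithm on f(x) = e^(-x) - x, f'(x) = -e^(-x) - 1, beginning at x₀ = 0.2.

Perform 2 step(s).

f(x) = e^(-x) - x
f'(x) = -e^(-x) - 1
x₀ = 0.2

Newton-Raphson formula: x_{n+1} = x_n - f(x_n)/f'(x_n)

Iteration 1:
  f(0.200000) = 0.618731
  f'(0.200000) = -1.818731
  x_1 = 0.200000 - 0.618731/(-1.818731) = 0.540199
Iteration 2:
  f(0.540199) = 0.042433
  f'(0.540199) = -1.582632
  x_2 = 0.540199 - 0.042433/(-1.582632) = 0.567011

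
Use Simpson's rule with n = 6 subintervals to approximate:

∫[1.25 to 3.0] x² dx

f(x) = x²
a = 1.25, b = 3.0, n = 6
h = (b - a)/n = 0.291667

Simpson's rule: (h/3)[f(x₀) + 4f(x₁) + 2f(x₂) + ... + f(xₙ)]

x_0 = 1.2500, f(x_0) = 1.562500, coefficient = 1
x_1 = 1.5417, f(x_1) = 2.376736, coefficient = 4
x_2 = 1.8333, f(x_2) = 3.361111, coefficient = 2
x_3 = 2.1250, f(x_3) = 4.515625, coefficient = 4
x_4 = 2.4167, f(x_4) = 5.840278, coefficient = 2
x_5 = 2.7083, f(x_5) = 7.335069, coefficient = 4
x_6 = 3.0000, f(x_6) = 9.000000, coefficient = 1

I ≈ (0.291667/3) × 85.875000 = 8.348958
Exact value: 8.348958
Error: 0.000000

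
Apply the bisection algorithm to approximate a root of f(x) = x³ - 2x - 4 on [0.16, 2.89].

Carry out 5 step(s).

f(x) = x³ - 2x - 4
Initial interval: [0.16, 2.89]

Iteration 1:
  c_1 = (0.160000 + 2.890000)/2 = 1.525000
  f(c_1) = f(1.525000) = -3.503422
  f(a) × f(c) ≥ 0, new interval: [1.525000, 2.890000]
Iteration 2:
  c_2 = (1.525000 + 2.890000)/2 = 2.207500
  f(c_2) = f(2.207500) = 2.342272
  f(a) × f(c) < 0, new interval: [1.525000, 2.207500]
Iteration 3:
  c_3 = (1.525000 + 2.207500)/2 = 1.866250
  f(c_3) = f(1.866250) = -1.232558
  f(a) × f(c) ≥ 0, new interval: [1.866250, 2.207500]
Iteration 4:
  c_4 = (1.866250 + 2.207500)/2 = 2.036875
  f(c_4) = f(2.036875) = 0.376959
  f(a) × f(c) < 0, new interval: [1.866250, 2.036875]
Iteration 5:
  c_5 = (1.866250 + 2.036875)/2 = 1.951563
  f(c_5) = f(1.951563) = -0.470411
  f(a) × f(c) ≥ 0, new interval: [1.951563, 2.036875]

After 5 iteration(s), the approximation is c_5 = 1.951563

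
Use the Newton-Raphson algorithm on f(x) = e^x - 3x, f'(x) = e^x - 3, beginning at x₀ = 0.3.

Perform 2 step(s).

f(x) = e^x - 3x
f'(x) = e^x - 3
x₀ = 0.3

Newton-Raphson formula: x_{n+1} = x_n - f(x_n)/f'(x_n)

Iteration 1:
  f(0.300000) = 0.449859
  f'(0.300000) = -1.650141
  x_1 = 0.300000 - 0.449859/(-1.650141) = 0.572618
Iteration 2:
  f(0.572618) = 0.055048
  f'(0.572618) = -1.227097
  x_2 = 0.572618 - 0.055048/(-1.227097) = 0.617479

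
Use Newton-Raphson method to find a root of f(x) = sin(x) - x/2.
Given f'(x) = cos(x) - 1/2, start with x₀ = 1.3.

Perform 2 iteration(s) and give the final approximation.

f(x) = sin(x) - x/2
f'(x) = cos(x) - 1/2
x₀ = 1.3

Newton-Raphson formula: x_{n+1} = x_n - f(x_n)/f'(x_n)

Iteration 1:
  f(1.300000) = 0.313558
  f'(1.300000) = -0.232501
  x_1 = 1.300000 - 0.313558/(-0.232501) = 2.648631
Iteration 2:
  f(2.648631) = -0.851078
  f'(2.648631) = -1.380935
  x_2 = 2.648631 - (-0.851078)/(-1.380935) = 2.032325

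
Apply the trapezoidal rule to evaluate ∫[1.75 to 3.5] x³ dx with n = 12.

f(x) = x³
a = 1.75, b = 3.5, n = 12
h = (b - a)/n = 0.145833

Trapezoidal rule: (h/2)[f(x₀) + 2f(x₁) + 2f(x₂) + ... + f(xₙ)]

x_0 = 1.7500, f(x_0) = 5.359375, coefficient = 1
x_1 = 1.8958, f(x_1) = 6.813974, coefficient = 2
x_2 = 2.0417, f(x_2) = 8.510489, coefficient = 2
x_3 = 2.1875, f(x_3) = 10.467529, coefficient = 2
x_4 = 2.3333, f(x_4) = 12.703704, coefficient = 2
x_5 = 2.4792, f(x_5) = 15.237621, coefficient = 2
x_6 = 2.6250, f(x_6) = 18.087891, coefficient = 2
x_7 = 2.7708, f(x_7) = 21.273121, coefficient = 2
x_8 = 2.9167, f(x_8) = 24.811921, coefficient = 2
x_9 = 3.0625, f(x_9) = 28.722900, coefficient = 2
x_10 = 3.2083, f(x_10) = 33.024667, coefficient = 2
x_11 = 3.3542, f(x_11) = 37.735831, coefficient = 2
x_12 = 3.5000, f(x_12) = 42.875000, coefficient = 1

I ≈ (0.145833/2) × 483.013672 = 35.219747
Exact value: 35.170898
Error: 0.048848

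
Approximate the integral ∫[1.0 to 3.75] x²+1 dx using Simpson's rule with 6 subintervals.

f(x) = x²+1
a = 1.0, b = 3.75, n = 6
h = (b - a)/n = 0.458333

Simpson's rule: (h/3)[f(x₀) + 4f(x₁) + 2f(x₂) + ... + f(xₙ)]

x_0 = 1.0000, f(x_0) = 2.000000, coefficient = 1
x_1 = 1.4583, f(x_1) = 3.126736, coefficient = 4
x_2 = 1.9167, f(x_2) = 4.673611, coefficient = 2
x_3 = 2.3750, f(x_3) = 6.640625, coefficient = 4
x_4 = 2.8333, f(x_4) = 9.027778, coefficient = 2
x_5 = 3.2917, f(x_5) = 11.835069, coefficient = 4
x_6 = 3.7500, f(x_6) = 15.062500, coefficient = 1

I ≈ (0.458333/3) × 130.875000 = 19.994792
Exact value: 19.994792
Error: 0.000000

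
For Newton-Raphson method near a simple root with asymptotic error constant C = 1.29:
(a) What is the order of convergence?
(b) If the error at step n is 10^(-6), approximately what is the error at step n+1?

(a) Newton-Raphson has quadratic (order 2) convergence near simple roots.
    This means |e_{n+1}| ≈ C|e_n|².

(b) With |e_n| = 10^(-6) and C = 1.29:
    |e_{n+1}| ≈ 1.29 × (10^(-6))² = 1.29 × 10^(-12)

(a) 2 (quadratic); (b) |e_{n+1}| ≈ 1.290e-12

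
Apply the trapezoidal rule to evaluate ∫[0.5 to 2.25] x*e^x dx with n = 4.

f(x) = x*e^x
a = 0.5, b = 2.25, n = 4
h = (b - a)/n = 0.437500

Trapezoidal rule: (h/2)[f(x₀) + 2f(x₁) + 2f(x₂) + ... + f(xₙ)]

x_0 = 0.5000, f(x_0) = 0.824361, coefficient = 1
x_1 = 0.9375, f(x_1) = 2.393990, coefficient = 2
x_2 = 1.3750, f(x_2) = 5.438230, coefficient = 2
x_3 = 1.8125, f(x_3) = 11.102909, coefficient = 2
x_4 = 2.2500, f(x_4) = 21.347406, coefficient = 1

I ≈ (0.437500/2) × 60.042025 = 13.134193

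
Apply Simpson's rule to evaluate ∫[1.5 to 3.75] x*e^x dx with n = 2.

f(x) = x*e^x
a = 1.5, b = 3.75, n = 2
h = (b - a)/n = 1.125000

Simpson's rule: (h/3)[f(x₀) + 4f(x₁) + 2f(x₂) + ... + f(xₙ)]

x_0 = 1.5000, f(x_0) = 6.722534, coefficient = 1
x_1 = 2.6250, f(x_1) = 36.237007, coefficient = 4
x_2 = 3.7500, f(x_2) = 159.454058, coefficient = 1

I ≈ (1.125000/3) × 311.124620 = 116.671733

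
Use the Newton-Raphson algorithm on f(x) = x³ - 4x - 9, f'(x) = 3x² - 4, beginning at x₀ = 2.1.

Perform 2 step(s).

f(x) = x³ - 4x - 9
f'(x) = 3x² - 4
x₀ = 2.1

Newton-Raphson formula: x_{n+1} = x_n - f(x_n)/f'(x_n)

Iteration 1:
  f(2.100000) = -8.139000
  f'(2.100000) = 9.230000
  x_1 = 2.100000 - (-8.139000)/9.230000 = 2.981798
Iteration 2:
  f(2.981798) = 5.584341
  f'(2.981798) = 22.673367
  x_2 = 2.981798 - 5.584341/22.673367 = 2.735503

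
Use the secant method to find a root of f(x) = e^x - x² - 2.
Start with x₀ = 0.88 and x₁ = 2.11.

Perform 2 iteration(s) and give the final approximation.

f(x) = e^x - x² - 2
x₀ = 0.88, x₁ = 2.11

Secant formula: x_{n+1} = x_n - f(x_n)(x_n - x_{n-1})/(f(x_n) - f(x_{n-1}))

Iteration 1:
  f(0.880000) = -0.363500
  f(2.110000) = 1.796141
  x_2 = 2.110000 - 1.796141×(2.110000 - 0.880000)/(1.796141 - (-0.363500))
       = 1.087028
Iteration 2:
  f(2.110000) = 1.796141
  f(1.087028) = -0.216183
  x_3 = 1.087028 - (-0.216183)×(1.087028 - 2.110000)/(-0.216183 - 1.796141)
       = 1.196925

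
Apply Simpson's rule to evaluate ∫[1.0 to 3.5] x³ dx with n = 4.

f(x) = x³
a = 1.0, b = 3.5, n = 4
h = (b - a)/n = 0.625000

Simpson's rule: (h/3)[f(x₀) + 4f(x₁) + 2f(x₂) + ... + f(xₙ)]

x_0 = 1.0000, f(x_0) = 1.000000, coefficient = 1
x_1 = 1.6250, f(x_1) = 4.291016, coefficient = 4
x_2 = 2.2500, f(x_2) = 11.390625, coefficient = 2
x_3 = 2.8750, f(x_3) = 23.763672, coefficient = 4
x_4 = 3.5000, f(x_4) = 42.875000, coefficient = 1

I ≈ (0.625000/3) × 178.875000 = 37.265625
Exact value: 37.265625
Error: 0.000000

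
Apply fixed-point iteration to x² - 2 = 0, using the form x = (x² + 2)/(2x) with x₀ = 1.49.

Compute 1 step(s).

Equation: x² - 2 = 0
Fixed-point form: x = (x² + 2)/(2x)
x₀ = 1.49

x_1 = g(1.490000) = 1.416141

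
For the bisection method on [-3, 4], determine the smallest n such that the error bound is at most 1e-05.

We need (b-a)/2^n ≤ 1e-05
(4 - (-3))/2^n ≤ 1e-05
7/2^n ≤ 1e-05
2^n ≥ 700000
n ≥ log₂(700000) = 19.42
n ≥ 20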